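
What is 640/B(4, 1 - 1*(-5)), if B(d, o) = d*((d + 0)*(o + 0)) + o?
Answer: 320/51 ≈ 6.2745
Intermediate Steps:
B(d, o) = o + o*d² (B(d, o) = d*(d*o) + o = o*d² + o = o + o*d²)
640/B(4, 1 - 1*(-5)) = 640/(((1 - 1*(-5))*(1 + 4²))) = 640/(((1 + 5)*(1 + 16))) = 640/((6*17)) = 640/102 = 640*(1/102) = 320/51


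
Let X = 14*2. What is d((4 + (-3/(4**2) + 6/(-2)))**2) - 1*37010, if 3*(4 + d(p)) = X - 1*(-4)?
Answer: -111010/3 ≈ -37003.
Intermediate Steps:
X = 28
d(p) = 20/3 (d(p) = -4 + (28 - 1*(-4))/3 = -4 + (28 + 4)/3 = -4 + (1/3)*32 = -4 + 32/3 = 20/3)
d((4 + (-3/(4**2) + 6/(-2)))**2) - 1*37010 = 20/3 - 1*37010 = 20/3 - 37010 = -111010/3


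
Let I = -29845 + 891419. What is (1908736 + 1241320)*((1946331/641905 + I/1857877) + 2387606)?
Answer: 67440013396975402945944/8966770945 ≈ 7.5211e+12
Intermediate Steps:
I = 861574
(1908736 + 1241320)*((1946331/641905 + I/1857877) + 2387606) = (1908736 + 1241320)*((1946331/641905 + 861574/1857877) + 2387606) = 3150056*((1946331*(1/641905) + 861574*(1/1857877)) + 2387606) = 3150056*((1946331/641905 + 6478/13969) + 2387606) = 3150056*(31346558329/8966770945 + 2387606) = 3150056*(21409147455465999/8966770945) = 67440013396975402945944/8966770945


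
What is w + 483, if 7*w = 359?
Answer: 3740/7 ≈ 534.29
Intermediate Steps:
w = 359/7 (w = (⅐)*359 = 359/7 ≈ 51.286)
w + 483 = 359/7 + 483 = 3740/7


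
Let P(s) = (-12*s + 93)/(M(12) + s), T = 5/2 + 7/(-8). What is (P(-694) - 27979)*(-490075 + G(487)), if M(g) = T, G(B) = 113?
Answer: 75965202374138/5539 ≈ 1.3715e+10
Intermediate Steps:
T = 13/8 (T = 5*(½) + 7*(-⅛) = 5/2 - 7/8 = 13/8 ≈ 1.6250)
M(g) = 13/8
P(s) = (93 - 12*s)/(13/8 + s) (P(s) = (-12*s + 93)/(13/8 + s) = (93 - 12*s)/(13/8 + s))
(P(-694) - 27979)*(-490075 + G(487)) = (24*(31 - 4*(-694))/(13 + 8*(-694)) - 27979)*(-490075 + 113) = (24*(31 + 2776)/(13 - 5552) - 27979)*(-489962) = (24*2807/(-5539) - 27979)*(-489962) = (24*(-1/5539)*2807 - 27979)*(-489962) = (-67368/5539 - 27979)*(-489962) = -155043049/5539*(-489962) = 75965202374138/5539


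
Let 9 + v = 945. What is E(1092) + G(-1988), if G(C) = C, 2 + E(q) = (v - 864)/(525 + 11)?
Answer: -133321/67 ≈ -1989.9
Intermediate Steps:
v = 936 (v = -9 + 945 = 936)
E(q) = -125/67 (E(q) = -2 + (936 - 864)/(525 + 11) = -2 + 72/536 = -2 + 72*(1/536) = -2 + 9/67 = -125/67)
E(1092) + G(-1988) = -125/67 - 1988 = -133321/67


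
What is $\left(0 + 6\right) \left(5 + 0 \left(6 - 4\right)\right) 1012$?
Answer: $30360$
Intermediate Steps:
$\left(0 + 6\right) \left(5 + 0 \left(6 - 4\right)\right) 1012 = 6 \left(5 + 0 \cdot 2\right) 1012 = 6 \left(5 + 0\right) 1012 = 6 \cdot 5 \cdot 1012 = 30 \cdot 1012 = 30360$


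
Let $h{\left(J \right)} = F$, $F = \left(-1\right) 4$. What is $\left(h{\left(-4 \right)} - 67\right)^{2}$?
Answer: $5041$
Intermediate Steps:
$F = -4$
$h{\left(J \right)} = -4$
$\left(h{\left(-4 \right)} - 67\right)^{2} = \left(-4 - 67\right)^{2} = \left(-71\right)^{2} = 5041$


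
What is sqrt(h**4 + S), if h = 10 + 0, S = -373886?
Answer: I*sqrt(363886) ≈ 603.23*I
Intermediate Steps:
h = 10
sqrt(h**4 + S) = sqrt(10**4 - 373886) = sqrt(10000 - 373886) = sqrt(-363886) = I*sqrt(363886)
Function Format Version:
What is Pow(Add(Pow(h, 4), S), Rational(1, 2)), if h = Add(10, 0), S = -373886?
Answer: Mul(I, Pow(363886, Rational(1, 2))) ≈ Mul(603.23, I)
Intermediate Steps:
h = 10
Pow(Add(Pow(h, 4), S), Rational(1, 2)) = Pow(Add(Pow(10, 4), -373886), Rational(1, 2)) = Pow(Add(10000, -373886), Rational(1, 2)) = Pow(-363886, Rational(1, 2)) = Mul(I, Pow(363886, Rational(1, 2)))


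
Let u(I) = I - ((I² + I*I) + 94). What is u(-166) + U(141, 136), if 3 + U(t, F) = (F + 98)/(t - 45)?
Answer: -885961/16 ≈ -55373.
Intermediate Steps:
u(I) = -94 + I - 2*I² (u(I) = I - ((I² + I²) + 94) = I - (2*I² + 94) = I - (94 + 2*I²) = I + (-94 - 2*I²) = -94 + I - 2*I²)
U(t, F) = -3 + (98 + F)/(-45 + t) (U(t, F) = -3 + (F + 98)/(t - 45) = -3 + (98 + F)/(-45 + t))
u(-166) + U(141, 136) = (-94 - 166 - 2*(-166)²) + (233 + 136 - 3*141)/(-45 + 141) = (-94 - 166 - 2*27556) + (233 + 136 - 423)/96 = (-94 - 166 - 55112) + (1/96)*(-54) = -55372 - 9/16 = -885961/16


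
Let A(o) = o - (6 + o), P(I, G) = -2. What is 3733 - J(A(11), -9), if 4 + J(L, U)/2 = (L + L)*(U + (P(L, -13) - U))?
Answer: 3693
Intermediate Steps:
A(o) = -6 (A(o) = o + (-6 - o) = -6)
J(L, U) = -8 - 8*L (J(L, U) = -8 + 2*((L + L)*(U + (-2 - U))) = -8 + 2*((2*L)*(-2)) = -8 + 2*(-4*L) = -8 - 8*L)
3733 - J(A(11), -9) = 3733 - (-8 - 8*(-6)) = 3733 - (-8 + 48) = 3733 - 1*40 = 3733 - 40 = 3693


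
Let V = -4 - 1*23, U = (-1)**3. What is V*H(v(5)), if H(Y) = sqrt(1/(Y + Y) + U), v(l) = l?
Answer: -81*I*sqrt(10)/10 ≈ -25.614*I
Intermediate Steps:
U = -1
H(Y) = sqrt(-1 + 1/(2*Y)) (H(Y) = sqrt(1/(Y + Y) - 1) = sqrt(1/(2*Y) - 1) = sqrt(-1 + 1/(2*Y)))
V = -27 (V = -4 - 23 = -27)
V*H(v(5)) = -27*sqrt(-4 + 2/5)/2 = -27*sqrt(-18/5)/2 = -27*3*I*sqrt(10)/5/2 = -81*I*sqrt(10)/10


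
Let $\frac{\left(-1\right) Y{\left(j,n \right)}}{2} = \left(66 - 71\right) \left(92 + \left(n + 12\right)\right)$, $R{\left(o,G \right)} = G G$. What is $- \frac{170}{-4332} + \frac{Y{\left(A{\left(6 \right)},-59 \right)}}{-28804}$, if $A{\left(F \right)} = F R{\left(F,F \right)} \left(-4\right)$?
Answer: $\frac{9695}{410457} \approx 0.02362$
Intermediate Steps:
$R{\left(o,G \right)} = G^{2}$
$A{\left(F \right)} = - 4 F^{3}$ ($A{\left(F \right)} = F F^{2} \left(-4\right) = F^{3} \left(-4\right) = - 4 F^{3}$)
$Y{\left(j,n \right)} = 1040 + 10 n$ ($Y{\left(j,n \right)} = - 2 \left(66 - 71\right) \left(92 + \left(n + 12\right)\right) = - 2 \left(- 5 \left(92 + \left(12 + n\right)\right)\right) = - 2 \left(- 5 \left(104 + n\right)\right) = - 2 \left(-520 - 5 n\right) = 1040 + 10 n$)
$- \frac{170}{-4332} + \frac{Y{\left(A{\left(6 \right)},-59 \right)}}{-28804} = - \frac{170}{-4332} + \frac{1040 + 10 \left(-59\right)}{-28804} = \left(-170\right) \left(- \frac{1}{4332}\right) + \left(1040 - 590\right) \left(- \frac{1}{28804}\right) = \frac{85}{2166} + 450 \left(- \frac{1}{28804}\right) = \frac{85}{2166} - \frac{225}{14402} = \frac{9695}{410457}$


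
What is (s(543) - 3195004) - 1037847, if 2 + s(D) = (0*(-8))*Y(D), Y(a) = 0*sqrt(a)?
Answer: -4232853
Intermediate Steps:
Y(a) = 0
s(D) = -2 (s(D) = -2 + (0*(-8))*0 = -2 + 0*0 = -2 + 0 = -2)
(s(543) - 3195004) - 1037847 = (-2 - 3195004) - 1037847 = -3195006 - 1037847 = -4232853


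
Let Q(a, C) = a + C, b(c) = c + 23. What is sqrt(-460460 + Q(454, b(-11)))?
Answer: I*sqrt(459994) ≈ 678.23*I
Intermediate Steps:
b(c) = 23 + c
Q(a, C) = C + a
sqrt(-460460 + Q(454, b(-11))) = sqrt(-460460 + ((23 - 11) + 454)) = sqrt(-460460 + (12 + 454)) = sqrt(-460460 + 466) = sqrt(-459994) = I*sqrt(459994)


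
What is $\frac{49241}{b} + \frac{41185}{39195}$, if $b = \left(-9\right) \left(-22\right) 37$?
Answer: $\frac{49593829}{6380946} \approx 7.7722$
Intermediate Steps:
$b = 7326$ ($b = 198 \cdot 37 = 7326$)
$\frac{49241}{b} + \frac{41185}{39195} = \frac{49241}{7326} + \frac{41185}{39195} = 49241 \cdot \frac{1}{7326} + 41185 \cdot \frac{1}{39195} = \frac{49241}{7326} + \frac{8237}{7839} = \frac{49593829}{6380946}$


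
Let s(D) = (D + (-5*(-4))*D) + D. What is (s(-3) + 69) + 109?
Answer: 112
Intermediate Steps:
s(D) = 22*D (s(D) = (D + 20*D) + D = 21*D + D = 22*D)
(s(-3) + 69) + 109 = (22*(-3) + 69) + 109 = (-66 + 69) + 109 = 3 + 109 = 112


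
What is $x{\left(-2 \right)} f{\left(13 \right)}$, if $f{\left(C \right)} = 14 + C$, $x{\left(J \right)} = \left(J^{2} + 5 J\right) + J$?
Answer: $-216$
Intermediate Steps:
$x{\left(J \right)} = J^{2} + 6 J$
$x{\left(-2 \right)} f{\left(13 \right)} = - 2 \left(6 - 2\right) \left(14 + 13\right) = \left(-2\right) 4 \cdot 27 = \left(-8\right) 27 = -216$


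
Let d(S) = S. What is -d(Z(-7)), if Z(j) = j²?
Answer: -49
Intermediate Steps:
-d(Z(-7)) = -1*(-7)² = -1*49 = -49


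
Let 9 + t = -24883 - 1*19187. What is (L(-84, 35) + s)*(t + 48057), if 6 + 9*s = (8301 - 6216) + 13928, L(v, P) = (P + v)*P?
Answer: 252824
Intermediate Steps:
L(v, P) = P*(P + v)
t = -44079 (t = -9 + (-24883 - 1*19187) = -9 + (-24883 - 19187) = -9 - 44070 = -44079)
s = 16007/9 (s = -2/3 + ((8301 - 6216) + 13928)/9 = -2/3 + (2085 + 13928)/9 = -2/3 + (1/9)*16013 = -2/3 + 16013/9 = 16007/9 ≈ 1778.6)
(L(-84, 35) + s)*(t + 48057) = (35*(35 - 84) + 16007/9)*(-44079 + 48057) = (35*(-49) + 16007/9)*3978 = (-1715 + 16007/9)*3978 = (572/9)*3978 = 252824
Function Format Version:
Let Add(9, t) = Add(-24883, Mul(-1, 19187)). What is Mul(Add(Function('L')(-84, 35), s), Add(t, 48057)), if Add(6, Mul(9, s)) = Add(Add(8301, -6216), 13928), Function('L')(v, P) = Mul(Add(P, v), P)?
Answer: 252824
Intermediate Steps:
Function('L')(v, P) = Mul(P, Add(P, v))
t = -44079 (t = Add(-9, Add(-24883, Mul(-1, 19187))) = Add(-9, Add(-24883, -19187)) = Add(-9, -44070) = -44079)
s = Rational(16007, 9) (s = Add(Rational(-2, 3), Mul(Rational(1, 9), Add(Add(8301, -6216), 13928))) = Add(Rational(-2, 3), Mul(Rational(1, 9), Add(2085, 13928))) = Add(Rational(-2, 3), Mul(Rational(1, 9), 16013)) = Add(Rational(-2, 3), Rational(16013, 9)) = Rational(16007, 9) ≈ 1778.6)
Mul(Add(Function('L')(-84, 35), s), Add(t, 48057)) = Mul(Add(Mul(35, Add(35, -84)), Rational(16007, 9)), Add(-44079, 48057)) = Mul(Add(Mul(35, -49), Rational(16007, 9)), 3978) = Mul(Add(-1715, Rational(16007, 9)), 3978) = Mul(Rational(572, 9), 3978) = 252824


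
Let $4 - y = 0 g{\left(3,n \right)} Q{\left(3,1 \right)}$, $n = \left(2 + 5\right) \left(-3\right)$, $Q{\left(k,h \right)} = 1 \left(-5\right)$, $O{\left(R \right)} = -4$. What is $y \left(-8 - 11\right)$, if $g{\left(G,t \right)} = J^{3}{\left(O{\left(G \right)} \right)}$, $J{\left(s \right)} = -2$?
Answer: $-76$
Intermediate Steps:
$Q{\left(k,h \right)} = -5$
$n = -21$ ($n = 7 \left(-3\right) = -21$)
$g{\left(G,t \right)} = -8$ ($g{\left(G,t \right)} = \left(-2\right)^{3} = -8$)
$y = 4$ ($y = 4 - 0 \left(-8\right) \left(-5\right) = 4 - 0 \left(-5\right) = 4 - 0 = 4 + 0 = 4$)
$y \left(-8 - 11\right) = 4 \left(-8 - 11\right) = 4 \left(-19\right) = -76$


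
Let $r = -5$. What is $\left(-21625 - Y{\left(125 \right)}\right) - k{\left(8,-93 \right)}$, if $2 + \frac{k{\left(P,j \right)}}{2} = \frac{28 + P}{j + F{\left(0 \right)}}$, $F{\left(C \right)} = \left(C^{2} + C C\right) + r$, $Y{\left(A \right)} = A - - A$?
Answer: $- \frac{1071643}{49} \approx -21870.0$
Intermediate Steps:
$Y{\left(A \right)} = 2 A$ ($Y{\left(A \right)} = A + A = 2 A$)
$F{\left(C \right)} = -5 + 2 C^{2}$ ($F{\left(C \right)} = \left(C^{2} + C C\right) - 5 = \left(C^{2} + C^{2}\right) - 5 = 2 C^{2} - 5 = -5 + 2 C^{2}$)
$k{\left(P,j \right)} = -4 + \frac{2 \left(28 + P\right)}{-5 + j}$ ($k{\left(P,j \right)} = -4 + 2 \frac{28 + P}{j - \left(5 - 2 \cdot 0^{2}\right)} = -4 + 2 \frac{28 + P}{j + \left(-5 + 2 \cdot 0\right)} = -4 + 2 \frac{28 + P}{j + \left(-5 + 0\right)} = -4 + 2 \frac{28 + P}{j - 5} = -4 + 2 \frac{28 + P}{-5 + j} = -4 + \frac{2 \left(28 + P\right)}{-5 + j}$)
$\left(-21625 - Y{\left(125 \right)}\right) - k{\left(8,-93 \right)} = \left(-21625 - 2 \cdot 125\right) - \frac{2 \left(-38 - 8 + 2 \left(-93\right)\right)}{5 - -93} = \left(-21625 - 250\right) - \frac{2 \left(-38 - 8 - 186\right)}{5 + 93} = \left(-21625 - 250\right) - 2 \cdot \frac{1}{98} \left(-232\right) = -21875 - 2 \cdot \frac{1}{98} \left(-232\right) = -21875 - - \frac{232}{49} = -21875 + \frac{232}{49} = - \frac{1071643}{49}$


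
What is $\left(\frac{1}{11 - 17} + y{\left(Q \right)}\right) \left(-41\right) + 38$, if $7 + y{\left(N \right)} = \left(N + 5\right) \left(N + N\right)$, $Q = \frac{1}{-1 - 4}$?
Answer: $\frac{61583}{150} \approx 410.55$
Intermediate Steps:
$Q = - \frac{1}{5}$ ($Q = \frac{1}{-5} = - \frac{1}{5} \approx -0.2$)
$y{\left(N \right)} = -7 + 2 N \left(5 + N\right)$ ($y{\left(N \right)} = -7 + \left(N + 5\right) \left(N + N\right) = -7 + \left(5 + N\right) 2 N = -7 + 2 N \left(5 + N\right)$)
$\left(\frac{1}{11 - 17} + y{\left(Q \right)}\right) \left(-41\right) + 38 = \left(\frac{1}{11 - 17} + \left(-7 + 2 \left(- \frac{1}{5}\right)^{2} + 10 \left(- \frac{1}{5}\right)\right)\right) \left(-41\right) + 38 = \left(\frac{1}{-6} - \frac{223}{25}\right) \left(-41\right) + 38 = \left(- \frac{1}{6} - \frac{223}{25}\right) \left(-41\right) + 38 = \left(- \frac{1363}{150}\right) \left(-41\right) + 38 = \frac{55883}{150} + 38 = \frac{61583}{150}$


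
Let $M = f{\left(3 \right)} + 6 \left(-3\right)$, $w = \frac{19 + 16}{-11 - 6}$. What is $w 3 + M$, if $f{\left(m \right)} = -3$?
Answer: $- \frac{462}{17} \approx -27.176$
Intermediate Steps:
$w = - \frac{35}{17}$ ($w = \frac{35}{-17} = 35 \left(- \frac{1}{17}\right) = - \frac{35}{17} \approx -2.0588$)
$M = -21$ ($M = -3 + 6 \left(-3\right) = -3 - 18 = -21$)
$w 3 + M = \left(- \frac{35}{17}\right) 3 - 21 = - \frac{105}{17} - 21 = - \frac{462}{17}$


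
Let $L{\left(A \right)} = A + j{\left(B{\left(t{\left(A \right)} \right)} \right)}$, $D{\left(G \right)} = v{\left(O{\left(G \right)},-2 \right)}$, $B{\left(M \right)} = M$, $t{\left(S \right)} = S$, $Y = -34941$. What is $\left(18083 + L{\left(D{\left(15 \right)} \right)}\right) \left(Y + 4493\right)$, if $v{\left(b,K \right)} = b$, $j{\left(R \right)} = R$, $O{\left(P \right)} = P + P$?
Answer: $-552418064$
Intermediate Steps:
$O{\left(P \right)} = 2 P$
$D{\left(G \right)} = 2 G$
$L{\left(A \right)} = 2 A$ ($L{\left(A \right)} = A + A = 2 A$)
$\left(18083 + L{\left(D{\left(15 \right)} \right)}\right) \left(Y + 4493\right) = \left(18083 + 2 \cdot 2 \cdot 15\right) \left(-34941 + 4493\right) = \left(18083 + 2 \cdot 30\right) \left(-30448\right) = \left(18083 + 60\right) \left(-30448\right) = 18143 \left(-30448\right) = -552418064$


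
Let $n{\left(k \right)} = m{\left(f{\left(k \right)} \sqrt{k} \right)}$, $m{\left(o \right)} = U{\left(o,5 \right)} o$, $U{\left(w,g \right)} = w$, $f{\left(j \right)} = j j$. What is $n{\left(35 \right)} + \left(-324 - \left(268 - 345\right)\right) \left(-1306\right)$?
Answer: $52844457$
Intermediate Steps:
$f{\left(j \right)} = j^{2}$
$m{\left(o \right)} = o^{2}$ ($m{\left(o \right)} = o o = o^{2}$)
$n{\left(k \right)} = k^{5}$ ($n{\left(k \right)} = \left(k^{2} \sqrt{k}\right)^{2} = \left(k^{\frac{5}{2}}\right)^{2} = k^{5}$)
$n{\left(35 \right)} + \left(-324 - \left(268 - 345\right)\right) \left(-1306\right) = 35^{5} + \left(-324 - \left(268 - 345\right)\right) \left(-1306\right) = 52521875 + \left(-324 - \left(268 - 345\right)\right) \left(-1306\right) = 52521875 + \left(-324 - -77\right) \left(-1306\right) = 52521875 + \left(-324 + 77\right) \left(-1306\right) = 52521875 - -322582 = 52521875 + 322582 = 52844457$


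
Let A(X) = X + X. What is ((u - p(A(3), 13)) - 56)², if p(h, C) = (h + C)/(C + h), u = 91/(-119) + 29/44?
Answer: 1824571225/559504 ≈ 3261.1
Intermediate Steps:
A(X) = 2*X
u = -79/748 (u = 91*(-1/119) + 29*(1/44) = -13/17 + 29/44 = -79/748 ≈ -0.10562)
p(h, C) = 1 (p(h, C) = (C + h)/(C + h) = 1)
((u - p(A(3), 13)) - 56)² = ((-79/748 - 1*1) - 56)² = ((-79/748 - 1) - 56)² = (-827/748 - 56)² = (-42715/748)² = 1824571225/559504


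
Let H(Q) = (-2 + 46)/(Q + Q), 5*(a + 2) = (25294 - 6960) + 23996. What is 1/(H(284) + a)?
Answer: 142/1201899 ≈ 0.00011815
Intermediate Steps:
a = 8464 (a = -2 + ((25294 - 6960) + 23996)/5 = -2 + (18334 + 23996)/5 = -2 + (⅕)*42330 = -2 + 8466 = 8464)
H(Q) = 22/Q (H(Q) = 44/((2*Q)) = 44*(1/(2*Q)) = 22/Q)
1/(H(284) + a) = 1/(22/284 + 8464) = 1/(22*(1/284) + 8464) = 1/(11/142 + 8464) = 1/(1201899/142) = 142/1201899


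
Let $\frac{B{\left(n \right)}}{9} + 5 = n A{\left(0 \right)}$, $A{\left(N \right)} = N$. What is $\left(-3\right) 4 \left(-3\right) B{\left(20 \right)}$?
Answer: $-1620$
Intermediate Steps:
$B{\left(n \right)} = -45$ ($B{\left(n \right)} = -45 + 9 n 0 = -45 + 9 \cdot 0 = -45 + 0 = -45$)
$\left(-3\right) 4 \left(-3\right) B{\left(20 \right)} = \left(-3\right) 4 \left(-3\right) \left(-45\right) = \left(-12\right) \left(-3\right) \left(-45\right) = 36 \left(-45\right) = -1620$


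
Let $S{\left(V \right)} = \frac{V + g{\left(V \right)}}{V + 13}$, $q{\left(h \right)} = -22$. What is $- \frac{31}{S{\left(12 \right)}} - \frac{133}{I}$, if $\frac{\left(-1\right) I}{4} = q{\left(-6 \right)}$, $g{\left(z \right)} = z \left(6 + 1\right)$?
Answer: $- \frac{10121}{1056} \approx -9.5843$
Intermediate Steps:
$g{\left(z \right)} = 7 z$ ($g{\left(z \right)} = z 7 = 7 z$)
$I = 88$ ($I = \left(-4\right) \left(-22\right) = 88$)
$S{\left(V \right)} = \frac{8 V}{13 + V}$ ($S{\left(V \right)} = \frac{V + 7 V}{V + 13} = \frac{8 V}{13 + V}$)
$- \frac{31}{S{\left(12 \right)}} - \frac{133}{I} = - \frac{31}{8 \cdot 12 \frac{1}{13 + 12}} - \frac{133}{88} = - \frac{31}{8 \cdot 12 \cdot \frac{1}{25}} - \frac{133}{88} = - \frac{31}{\frac{96}{25}} - \frac{133}{88} = \left(-31\right) \frac{25}{96} - \frac{133}{88} = - \frac{775}{96} - \frac{133}{88} = - \frac{10121}{1056}$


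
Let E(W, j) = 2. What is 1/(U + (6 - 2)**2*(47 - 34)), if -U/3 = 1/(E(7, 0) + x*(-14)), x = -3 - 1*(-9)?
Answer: 82/17059 ≈ 0.0048068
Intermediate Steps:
x = 6 (x = -3 + 9 = 6)
U = 3/82 (U = -3/(2 + 6*(-14)) = -3/(2 - 84) = -3/(-82) = -3*(-1/82) = 3/82 ≈ 0.036585)
1/(U + (6 - 2)**2*(47 - 34)) = 1/(3/82 + (6 - 2)**2*(47 - 34)) = 1/(3/82 + 4**2*13) = 1/(3/82 + 16*13) = 1/(3/82 + 208) = 1/(17059/82) = 82/17059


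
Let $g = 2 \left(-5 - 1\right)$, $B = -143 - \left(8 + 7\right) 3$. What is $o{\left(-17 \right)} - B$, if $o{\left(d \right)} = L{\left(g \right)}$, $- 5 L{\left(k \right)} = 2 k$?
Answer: $\frac{964}{5} \approx 192.8$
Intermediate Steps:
$B = -188$ ($B = -143 - 15 \cdot 3 = -143 - 45 = -188$)
$g = -12$ ($g = 2 \left(-6\right) = -12$)
$L{\left(k \right)} = - \frac{2 k}{5}$
$o{\left(d \right)} = \frac{24}{5}$ ($o{\left(d \right)} = \left(- \frac{2}{5}\right) \left(-12\right) = \frac{24}{5}$)
$o{\left(-17 \right)} - B = \frac{24}{5} - -188 = \frac{24}{5} + 188 = \frac{964}{5}$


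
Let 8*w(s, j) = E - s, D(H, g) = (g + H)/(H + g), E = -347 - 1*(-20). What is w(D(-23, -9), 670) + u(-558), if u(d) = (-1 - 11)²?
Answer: 103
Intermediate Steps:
u(d) = 144 (u(d) = (-12)² = 144)
E = -327 (E = -347 + 20 = -327)
D(H, g) = 1 (D(H, g) = (H + g)/(H + g) = 1)
w(s, j) = -327/8 - s/8 (w(s, j) = (-327 - s)/8 = -327/8 - s/8)
w(D(-23, -9), 670) + u(-558) = (-327/8 - ⅛*1) + 144 = (-327/8 - ⅛) + 144 = -41 + 144 = 103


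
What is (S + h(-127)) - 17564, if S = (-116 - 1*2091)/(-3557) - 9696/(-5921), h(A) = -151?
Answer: -373048005536/21060997 ≈ -17713.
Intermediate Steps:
S = 47556319/21060997 (S = (-116 - 2091)*(-1/3557) - 9696*(-1/5921) = -2207*(-1/3557) + 9696/5921 = 2207/3557 + 9696/5921 = 47556319/21060997 ≈ 2.2580)
(S + h(-127)) - 17564 = (47556319/21060997 - 151) - 17564 = -3132654228/21060997 - 17564 = -373048005536/21060997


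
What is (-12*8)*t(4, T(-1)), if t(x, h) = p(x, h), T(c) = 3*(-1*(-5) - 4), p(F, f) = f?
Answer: -288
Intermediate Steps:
T(c) = 3 (T(c) = 3*(5 - 4) = 3*1 = 3)
t(x, h) = h
(-12*8)*t(4, T(-1)) = -12*8*3 = -96*3 = -288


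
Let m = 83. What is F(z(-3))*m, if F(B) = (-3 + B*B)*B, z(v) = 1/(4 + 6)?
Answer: -24817/1000 ≈ -24.817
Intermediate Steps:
z(v) = ⅒ (z(v) = 1/10 = ⅒)
F(B) = B*(-3 + B²) (F(B) = (-3 + B²)*B = B*(-3 + B²))
F(z(-3))*m = ((-3 + (⅒)²)/10)*83 = ((-3 + 1/100)/10)*83 = ((⅒)*(-299/100))*83 = -299/1000*83 = -24817/1000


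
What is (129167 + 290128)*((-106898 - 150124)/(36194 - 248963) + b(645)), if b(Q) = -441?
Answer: -4359461688285/23641 ≈ -1.8440e+8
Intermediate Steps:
(129167 + 290128)*((-106898 - 150124)/(36194 - 248963) + b(645)) = (129167 + 290128)*((-106898 - 150124)/(36194 - 248963) - 441) = 419295*(-257022/(-212769) - 441) = 419295*(-257022*(-1/212769) - 441) = 419295*(28558/23641 - 441) = 419295*(-10397123/23641) = -4359461688285/23641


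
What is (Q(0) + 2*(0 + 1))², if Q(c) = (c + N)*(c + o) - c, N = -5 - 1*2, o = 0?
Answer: 4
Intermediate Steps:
N = -7 (N = -5 - 2 = -7)
Q(c) = -c + c*(-7 + c) (Q(c) = (c - 7)*(c + 0) - c = (-7 + c)*c - c = c*(-7 + c) - c = -c + c*(-7 + c))
(Q(0) + 2*(0 + 1))² = (0*(-8 + 0) + 2*(0 + 1))² = (0*(-8) + 2*1)² = (0 + 2)² = 2² = 4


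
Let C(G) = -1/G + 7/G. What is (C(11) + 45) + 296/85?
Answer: 45841/935 ≈ 49.028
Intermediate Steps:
C(G) = 6/G
(C(11) + 45) + 296/85 = (6/11 + 45) + 296/85 = 501/11 + 296/85 = 45841/935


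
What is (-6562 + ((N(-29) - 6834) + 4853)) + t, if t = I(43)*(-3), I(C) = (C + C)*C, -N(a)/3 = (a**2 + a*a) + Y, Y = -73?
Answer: -24464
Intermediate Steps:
N(a) = 219 - 6*a**2 (N(a) = -3*((a**2 + a*a) - 73) = -3*((a**2 + a**2) - 73) = -3*(2*a**2 - 73) = -3*(-73 + 2*a**2) = 219 - 6*a**2)
I(C) = 2*C**2 (I(C) = (2*C)*C = 2*C**2)
t = -11094 (t = (2*43**2)*(-3) = (2*1849)*(-3) = 3698*(-3) = -11094)
(-6562 + ((N(-29) - 6834) + 4853)) + t = (-6562 + (((219 - 6*(-29)**2) - 6834) + 4853)) - 11094 = (-6562 + (((219 - 6*841) - 6834) + 4853)) - 11094 = (-6562 + (((219 - 5046) - 6834) + 4853)) - 11094 = (-6562 + ((-4827 - 6834) + 4853)) - 11094 = (-6562 + (-11661 + 4853)) - 11094 = (-6562 - 6808) - 11094 = -13370 - 11094 = -24464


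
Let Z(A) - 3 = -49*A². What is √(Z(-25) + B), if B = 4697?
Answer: 5*I*√1037 ≈ 161.01*I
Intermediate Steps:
Z(A) = 3 - 49*A²
√(Z(-25) + B) = √((3 - 49*(-25)²) + 4697) = √((3 - 49*625) + 4697) = √((3 - 30625) + 4697) = √(-30622 + 4697) = √(-25925) = 5*I*√1037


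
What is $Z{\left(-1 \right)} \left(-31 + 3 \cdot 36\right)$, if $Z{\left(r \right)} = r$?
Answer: $-77$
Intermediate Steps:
$Z{\left(-1 \right)} \left(-31 + 3 \cdot 36\right) = - (-31 + 3 \cdot 36) = - (-31 + 108) = \left(-1\right) 77 = -77$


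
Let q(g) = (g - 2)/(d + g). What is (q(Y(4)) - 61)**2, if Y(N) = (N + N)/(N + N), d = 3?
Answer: 60025/16 ≈ 3751.6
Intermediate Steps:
Y(N) = 1 (Y(N) = (2*N)/((2*N)) = (2*N)*(1/(2*N)) = 1)
q(g) = (-2 + g)/(3 + g) (q(g) = (g - 2)/(3 + g) = (-2 + g)/(3 + g))
(q(Y(4)) - 61)**2 = ((-2 + 1)/(3 + 1) - 61)**2 = (-1/4 - 61)**2 = (-245/4)**2 = 60025/16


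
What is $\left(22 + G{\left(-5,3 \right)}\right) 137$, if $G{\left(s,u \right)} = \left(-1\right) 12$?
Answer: $1370$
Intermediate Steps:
$G{\left(s,u \right)} = -12$
$\left(22 + G{\left(-5,3 \right)}\right) 137 = \left(22 - 12\right) 137 = 10 \cdot 137 = 1370$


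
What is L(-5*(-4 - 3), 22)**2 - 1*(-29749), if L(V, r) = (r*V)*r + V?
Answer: 288180374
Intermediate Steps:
L(V, r) = V + V*r**2 (L(V, r) = (V*r)*r + V = V*r**2 + V = V + V*r**2)
L(-5*(-4 - 3), 22)**2 - 1*(-29749) = ((-5*(-4 - 3))*(1 + 22**2))**2 - 1*(-29749) = ((-5*(-7))*(1 + 484))**2 + 29749 = (35*485)**2 + 29749 = 16975**2 + 29749 = 288150625 + 29749 = 288180374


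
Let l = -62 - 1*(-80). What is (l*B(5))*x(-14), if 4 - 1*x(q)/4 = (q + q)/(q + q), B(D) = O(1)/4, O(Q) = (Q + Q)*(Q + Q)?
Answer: 216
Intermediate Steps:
O(Q) = 4*Q**2 (O(Q) = (2*Q)*(2*Q) = 4*Q**2)
B(D) = 1 (B(D) = (4*1**2)/4 = (4*1)*(1/4) = 4*(1/4) = 1)
x(q) = 12 (x(q) = 16 - 4*(q + q)/(q + q) = 16 - 4*2*q/(2*q) = 16 - 4*2*q*1/(2*q) = 16 - 4*1 = 16 - 4 = 12)
l = 18 (l = -62 + 80 = 18)
(l*B(5))*x(-14) = (18*1)*12 = 18*12 = 216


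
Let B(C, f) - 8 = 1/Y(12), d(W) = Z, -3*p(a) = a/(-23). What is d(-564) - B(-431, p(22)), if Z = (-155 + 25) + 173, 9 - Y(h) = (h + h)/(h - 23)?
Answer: 4294/123 ≈ 34.911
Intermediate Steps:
p(a) = a/69 (p(a) = -a/(3*(-23)) = -a*(-1)/(3*23) = -(-1)*a/69 = a/69)
Y(h) = 9 - 2*h/(-23 + h) (Y(h) = 9 - (h + h)/(h - 23) = 9 - 2*h/(-23 + h))
Z = 43 (Z = -130 + 173 = 43)
d(W) = 43
B(C, f) = 995/123 (B(C, f) = 8 + 1/((-207 + 7*12)/(-23 + 12)) = 8 + 1/((-207 + 84)/(-11)) = 8 + 1/(-1/11*(-123)) = 8 + 1/(123/11) = 8 + 11/123 = 995/123)
d(-564) - B(-431, p(22)) = 43 - 1*995/123 = 43 - 995/123 = 4294/123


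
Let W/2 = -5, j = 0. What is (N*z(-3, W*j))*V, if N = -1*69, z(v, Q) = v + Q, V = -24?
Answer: -4968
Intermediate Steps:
W = -10 (W = 2*(-5) = -10)
z(v, Q) = Q + v
N = -69
(N*z(-3, W*j))*V = -69*(-10*0 - 3)*(-24) = -69*(0 - 3)*(-24) = -69*(-3)*(-24) = 207*(-24) = -4968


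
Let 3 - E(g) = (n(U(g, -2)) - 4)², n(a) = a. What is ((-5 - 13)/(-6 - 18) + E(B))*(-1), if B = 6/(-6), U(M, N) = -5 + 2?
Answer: 181/4 ≈ 45.250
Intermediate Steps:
U(M, N) = -3
B = -1 (B = 6*(-⅙) = -1)
E(g) = -46 (E(g) = 3 - (-3 - 4)² = 3 - 1*(-7)² = 3 - 1*49 = 3 - 49 = -46)
((-5 - 13)/(-6 - 18) + E(B))*(-1) = ((-5 - 13)/(-6 - 18) - 46)*(-1) = (-18/(-24) - 46)*(-1) = (-18*(-1/24) - 46)*(-1) = (¾ - 46)*(-1) = -181/4*(-1) = 181/4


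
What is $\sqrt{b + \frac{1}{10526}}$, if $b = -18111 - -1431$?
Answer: $\frac{i \sqrt{1848088545154}}{10526} \approx 129.15 i$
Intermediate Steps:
$b = -16680$ ($b = -18111 + 1431 = -16680$)
$\sqrt{b + \frac{1}{10526}} = \sqrt{-16680 + \frac{1}{10526}} = \sqrt{- \frac{175573679}{10526}} = \frac{i \sqrt{1848088545154}}{10526}$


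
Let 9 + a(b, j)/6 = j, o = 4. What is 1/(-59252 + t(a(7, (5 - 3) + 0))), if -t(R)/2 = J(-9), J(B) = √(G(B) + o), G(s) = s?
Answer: I/(2*(√5 - 29626*I)) ≈ -1.6877e-5 + 1.2738e-9*I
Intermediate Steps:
a(b, j) = -54 + 6*j
J(B) = √(4 + B) (J(B) = √(B + 4) = √(4 + B))
t(R) = -2*I*√5 (t(R) = -2*√(4 - 9) = -2*I*√5)
1/(-59252 + t(a(7, (5 - 3) + 0))) = 1/(-59252 - 2*I*√5)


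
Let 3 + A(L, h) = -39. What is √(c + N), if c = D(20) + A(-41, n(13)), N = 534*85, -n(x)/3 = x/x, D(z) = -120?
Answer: 2*√11307 ≈ 212.67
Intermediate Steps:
n(x) = -3 (n(x) = -3*x/x = -3*1 = -3)
A(L, h) = -42 (A(L, h) = -3 - 39 = -42)
N = 45390
c = -162 (c = -120 - 42 = -162)
√(c + N) = √(-162 + 45390) = √45228 = 2*√11307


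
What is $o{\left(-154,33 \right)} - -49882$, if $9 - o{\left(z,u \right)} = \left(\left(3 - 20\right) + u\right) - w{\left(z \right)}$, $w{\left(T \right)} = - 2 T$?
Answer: $50183$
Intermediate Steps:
$o{\left(z,u \right)} = 26 - u - 2 z$ ($o{\left(z,u \right)} = 9 - \left(\left(\left(3 - 20\right) + u\right) - - 2 z\right) = 9 - \left(\left(-17 + u\right) + 2 z\right) = 9 - \left(-17 + u + 2 z\right) = 26 - u - 2 z$)
$o{\left(-154,33 \right)} - -49882 = \left(26 - 33 - -308\right) - -49882 = \left(26 - 33 + 308\right) + 49882 = 301 + 49882 = 50183$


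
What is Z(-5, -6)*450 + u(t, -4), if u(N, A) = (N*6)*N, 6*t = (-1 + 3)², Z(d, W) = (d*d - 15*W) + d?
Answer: 148508/3 ≈ 49503.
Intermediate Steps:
Z(d, W) = d + d² - 15*W (Z(d, W) = (d² - 15*W) + d = d + d² - 15*W)
t = ⅔ (t = (-1 + 3)²/6 = (⅙)*2² = (⅙)*4 = ⅔ ≈ 0.66667)
u(N, A) = 6*N² (u(N, A) = (6*N)*N = 6*N²)
Z(-5, -6)*450 + u(t, -4) = (-5 + (-5)² - 15*(-6))*450 + 6*(⅔)² = (-5 + 25 + 90)*450 + 6*(4/9) = 110*450 + 8/3 = 49500 + 8/3 = 148508/3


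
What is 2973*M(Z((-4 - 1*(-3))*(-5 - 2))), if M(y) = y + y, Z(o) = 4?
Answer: 23784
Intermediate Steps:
M(y) = 2*y
2973*M(Z((-4 - 1*(-3))*(-5 - 2))) = 2973*(2*4) = 2973*8 = 23784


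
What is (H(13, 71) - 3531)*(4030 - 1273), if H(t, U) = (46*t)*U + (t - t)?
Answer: 107321739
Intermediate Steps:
H(t, U) = 46*U*t (H(t, U) = 46*U*t + 0 = 46*U*t)
(H(13, 71) - 3531)*(4030 - 1273) = (46*71*13 - 3531)*(4030 - 1273) = (42458 - 3531)*2757 = 38927*2757 = 107321739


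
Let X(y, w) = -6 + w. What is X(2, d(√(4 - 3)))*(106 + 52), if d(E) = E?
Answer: -790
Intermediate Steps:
X(2, d(√(4 - 3)))*(106 + 52) = (-6 + √(4 - 3))*(106 + 52) = (-6 + √1)*158 = (-6 + 1)*158 = -5*158 = -790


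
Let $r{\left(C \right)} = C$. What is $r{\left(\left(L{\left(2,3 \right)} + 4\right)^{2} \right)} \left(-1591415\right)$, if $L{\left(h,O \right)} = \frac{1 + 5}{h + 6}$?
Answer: $- \frac{574500815}{16} \approx -3.5906 \cdot 10^{7}$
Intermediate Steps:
$L{\left(h,O \right)} = \frac{6}{6 + h}$
$r{\left(\left(L{\left(2,3 \right)} + 4\right)^{2} \right)} \left(-1591415\right) = \left(\frac{6}{6 + 2} + 4\right)^{2} \left(-1591415\right) = \left(\frac{6}{8} + 4\right)^{2} \left(-1591415\right) = \left(6 \cdot \frac{1}{8} + 4\right)^{2} \left(-1591415\right) = \left(\frac{3}{4} + 4\right)^{2} \left(-1591415\right) = \left(\frac{19}{4}\right)^{2} \left(-1591415\right) = \frac{361}{16} \left(-1591415\right) = - \frac{574500815}{16}$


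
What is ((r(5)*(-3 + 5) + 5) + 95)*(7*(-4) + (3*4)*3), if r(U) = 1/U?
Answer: 4016/5 ≈ 803.20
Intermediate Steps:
((r(5)*(-3 + 5) + 5) + 95)*(7*(-4) + (3*4)*3) = (((-3 + 5)/5 + 5) + 95)*(7*(-4) + (3*4)*3) = (((1/5)*2 + 5) + 95)*(-28 + 12*3) = ((2/5 + 5) + 95)*(-28 + 36) = (27/5 + 95)*8 = (502/5)*8 = 4016/5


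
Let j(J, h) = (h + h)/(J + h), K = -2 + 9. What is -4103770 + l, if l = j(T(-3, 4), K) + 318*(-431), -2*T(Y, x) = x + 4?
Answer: -12722470/3 ≈ -4.2408e+6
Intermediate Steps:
K = 7
T(Y, x) = -2 - x/2 (T(Y, x) = -(x + 4)/2 = -(4 + x)/2 = -2 - x/2)
j(J, h) = 2*h/(J + h) (j(J, h) = (2*h)/(J + h) = 2*h/(J + h))
l = -411160/3 (l = 2*7/((-2 - 1/2*4) + 7) + 318*(-431) = 2*7/((-2 - 2) + 7) - 137058 = 2*7/(-4 + 7) - 137058 = 2*7/3 - 137058 = 2*7*(1/3) - 137058 = 14/3 - 137058 = -411160/3 ≈ -1.3705e+5)
-4103770 + l = -4103770 - 411160/3 = -12722470/3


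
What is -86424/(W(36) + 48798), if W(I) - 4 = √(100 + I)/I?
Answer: -683261575776/385824903031 + 777816*√34/385824903031 ≈ -1.7709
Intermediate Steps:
W(I) = 4 + √(100 + I)/I
-86424/(W(36) + 48798) = -86424/((4 + √(100 + 36)/36) + 48798) = -86424/((4 + √136/36) + 48798) = -86424/((4 + (2*√34)/36) + 48798) = -86424/((4 + √34/18) + 48798) = -86424/(48802 + √34/18)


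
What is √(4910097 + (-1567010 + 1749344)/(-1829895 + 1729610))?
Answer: 3*√5486802896251515/100285 ≈ 2215.9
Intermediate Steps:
√(4910097 + (-1567010 + 1749344)/(-1829895 + 1729610)) = √(4910097 + 182334/(-100285)) = √(4910097 + 182334*(-1/100285)) = √(4910097 - 182334/100285) = √(492408895311/100285) = 3*√5486802896251515/100285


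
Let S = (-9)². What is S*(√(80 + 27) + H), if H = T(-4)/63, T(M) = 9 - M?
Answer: 117/7 + 81*√107 ≈ 854.58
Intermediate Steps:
S = 81
H = 13/63 (H = (9 - 1*(-4))/63 = (9 + 4)*(1/63) = 13*(1/63) = 13/63 ≈ 0.20635)
S*(√(80 + 27) + H) = 81*(√(80 + 27) + 13/63) = 81*(√107 + 13/63) = 81*(13/63 + √107) = 117/7 + 81*√107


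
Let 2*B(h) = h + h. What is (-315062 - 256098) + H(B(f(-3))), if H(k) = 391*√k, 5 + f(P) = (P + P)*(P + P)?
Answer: -571160 + 391*√31 ≈ -5.6898e+5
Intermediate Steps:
f(P) = -5 + 4*P² (f(P) = -5 + (P + P)*(P + P) = -5 + (2*P)*(2*P) = -5 + 4*P²)
B(h) = h (B(h) = (h + h)/2 = (2*h)/2 = h)
(-315062 - 256098) + H(B(f(-3))) = (-315062 - 256098) + 391*√(-5 + 4*(-3)²) = -571160 + 391*√(-5 + 4*9) = -571160 + 391*√(-5 + 36) = -571160 + 391*√31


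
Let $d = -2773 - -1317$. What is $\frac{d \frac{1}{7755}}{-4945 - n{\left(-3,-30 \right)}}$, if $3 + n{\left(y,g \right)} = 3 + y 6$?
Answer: $\frac{112}{2939145} \approx 3.8106 \cdot 10^{-5}$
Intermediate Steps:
$n{\left(y,g \right)} = 6 y$ ($n{\left(y,g \right)} = -3 + \left(3 + y 6\right) = -3 + \left(3 + 6 y\right) = 6 y$)
$d = -1456$ ($d = -2773 + 1317 = -1456$)
$\frac{d \frac{1}{7755}}{-4945 - n{\left(-3,-30 \right)}} = \frac{\left(-1456\right) \frac{1}{7755}}{-4945 - 6 \left(-3\right)} = \frac{\left(-1456\right) \frac{1}{7755}}{-4945 - -18} = - \frac{1456}{7755 \left(-4945 + 18\right)} = - \frac{1456}{7755 \left(-4927\right)} = \left(- \frac{1456}{7755}\right) \left(- \frac{1}{4927}\right) = \frac{112}{2939145}$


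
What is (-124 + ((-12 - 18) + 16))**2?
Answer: 19044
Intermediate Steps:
(-124 + ((-12 - 18) + 16))**2 = (-124 + (-30 + 16))**2 = (-124 - 14)**2 = (-138)**2 = 19044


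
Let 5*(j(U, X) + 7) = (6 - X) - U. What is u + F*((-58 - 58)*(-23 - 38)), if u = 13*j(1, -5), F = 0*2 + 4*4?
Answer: 113151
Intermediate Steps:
F = 16 (F = 0 + 16 = 16)
j(U, X) = -29/5 - U/5 - X/5 (j(U, X) = -7 + ((6 - X) - U)/5 = -7 + (6 - U - X)/5 = -7 + (6/5 - U/5 - X/5) = -29/5 - U/5 - X/5)
u = -65 (u = 13*(-29/5 - ⅕*1 - ⅕*(-5)) = 13*(-29/5 - ⅕ + 1) = 13*(-5) = -65)
u + F*((-58 - 58)*(-23 - 38)) = -65 + 16*((-58 - 58)*(-23 - 38)) = -65 + 16*(-116*(-61)) = -65 + 16*7076 = -65 + 113216 = 113151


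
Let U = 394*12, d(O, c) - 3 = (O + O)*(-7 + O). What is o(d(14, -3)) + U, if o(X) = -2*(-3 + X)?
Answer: 4336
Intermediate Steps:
d(O, c) = 3 + 2*O*(-7 + O) (d(O, c) = 3 + (O + O)*(-7 + O) = 3 + (2*O)*(-7 + O) = 3 + 2*O*(-7 + O))
U = 4728
o(X) = 6 - 2*X
o(d(14, -3)) + U = (6 - 2*(3 - 14*14 + 2*14²)) + 4728 = (6 - 2*(3 - 196 + 2*196)) + 4728 = (6 - 2*(3 - 196 + 392)) + 4728 = (6 - 2*199) + 4728 = (6 - 398) + 4728 = -392 + 4728 = 4336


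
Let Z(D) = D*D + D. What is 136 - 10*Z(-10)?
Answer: -764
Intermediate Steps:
Z(D) = D + D² (Z(D) = D² + D = D + D²)
136 - 10*Z(-10) = 136 - (-100)*(1 - 10) = 136 - (-100)*(-9) = 136 - 10*90 = 136 - 900 = -764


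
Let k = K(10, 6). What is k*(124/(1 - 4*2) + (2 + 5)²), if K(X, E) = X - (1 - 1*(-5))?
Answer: 876/7 ≈ 125.14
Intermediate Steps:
K(X, E) = -6 + X (K(X, E) = X - (1 + 5) = X - 1*6 = X - 6 = -6 + X)
k = 4 (k = -6 + 10 = 4)
k*(124/(1 - 4*2) + (2 + 5)²) = 4*(124/(1 - 4*2) + (2 + 5)²) = 4*(124/(1 - 8) + 7²) = 4*(124/(-7) + 49) = 4*(124*(-⅐) + 49) = 4*(-124/7 + 49) = 4*(219/7) = 876/7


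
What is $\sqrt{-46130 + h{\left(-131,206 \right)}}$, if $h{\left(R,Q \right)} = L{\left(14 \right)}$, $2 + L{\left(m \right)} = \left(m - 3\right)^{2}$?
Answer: $7 i \sqrt{939} \approx 214.5 i$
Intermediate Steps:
$L{\left(m \right)} = -2 + \left(-3 + m\right)^{2}$ ($L{\left(m \right)} = -2 + \left(m - 3\right)^{2} = -2 + \left(-3 + m\right)^{2}$)
$h{\left(R,Q \right)} = 119$ ($h{\left(R,Q \right)} = -2 + \left(-3 + 14\right)^{2} = -2 + 11^{2} = -2 + 121 = 119$)
$\sqrt{-46130 + h{\left(-131,206 \right)}} = \sqrt{-46130 + 119} = \sqrt{-46011} = 7 i \sqrt{939}$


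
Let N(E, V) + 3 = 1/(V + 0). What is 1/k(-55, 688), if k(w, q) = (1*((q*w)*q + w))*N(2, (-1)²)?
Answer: 1/52067950 ≈ 1.9206e-8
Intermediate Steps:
N(E, V) = -3 + 1/V (N(E, V) = -3 + 1/(V + 0) = -3 + 1/V)
k(w, q) = -2*w - 2*w*q² (k(w, q) = (1*((q*w)*q + w))*(-3 + 1/((-1)²)) = (1*(w*q² + w))*(-3 + 1/1) = (1*(w + w*q²))*(-3 + 1) = (w + w*q²)*(-2) = -2*w - 2*w*q²)
1/k(-55, 688) = 1/(-2*(-55)*(1 + 688²)) = 1/(-2*(-55)*(1 + 473344)) = 1/(-2*(-55)*473345) = 1/52067950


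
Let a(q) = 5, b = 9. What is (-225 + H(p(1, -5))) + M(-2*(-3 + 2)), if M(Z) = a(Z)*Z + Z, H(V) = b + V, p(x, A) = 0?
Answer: -204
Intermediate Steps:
H(V) = 9 + V
M(Z) = 6*Z (M(Z) = 5*Z + Z = 6*Z)
(-225 + H(p(1, -5))) + M(-2*(-3 + 2)) = (-225 + (9 + 0)) + 6*(-2*(-3 + 2)) = (-225 + 9) + 6*(-2*(-1)) = -216 + 6*2 = -216 + 12 = -204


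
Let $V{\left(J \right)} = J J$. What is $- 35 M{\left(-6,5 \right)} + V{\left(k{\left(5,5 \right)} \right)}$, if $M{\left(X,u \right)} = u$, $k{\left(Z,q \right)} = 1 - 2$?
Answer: $-174$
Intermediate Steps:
$k{\left(Z,q \right)} = -1$
$V{\left(J \right)} = J^{2}$
$- 35 M{\left(-6,5 \right)} + V{\left(k{\left(5,5 \right)} \right)} = \left(-35\right) 5 + \left(-1\right)^{2} = -175 + 1 = -174$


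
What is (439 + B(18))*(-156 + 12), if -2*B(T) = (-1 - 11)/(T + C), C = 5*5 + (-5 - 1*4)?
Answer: -1075104/17 ≈ -63241.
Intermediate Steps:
C = 16 (C = 25 + (-5 - 4) = 25 - 9 = 16)
B(T) = 6/(16 + T) (B(T) = -(-1 - 11)/(2*(T + 16)) = -(-6)/(16 + T) = 6/(16 + T))
(439 + B(18))*(-156 + 12) = (439 + 6/(16 + 18))*(-156 + 12) = (439 + 6/34)*(-144) = (439 + 6*(1/34))*(-144) = (439 + 3/17)*(-144) = (7466/17)*(-144) = -1075104/17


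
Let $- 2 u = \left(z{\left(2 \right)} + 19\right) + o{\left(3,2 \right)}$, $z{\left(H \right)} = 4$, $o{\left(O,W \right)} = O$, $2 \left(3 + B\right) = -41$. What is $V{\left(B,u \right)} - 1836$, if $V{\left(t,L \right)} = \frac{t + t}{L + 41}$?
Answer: $- \frac{51455}{28} \approx -1837.7$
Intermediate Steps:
$B = - \frac{47}{2}$ ($B = -3 + \frac{1}{2} \left(-41\right) = -3 - \frac{41}{2} = - \frac{47}{2} \approx -23.5$)
$u = -13$ ($u = - \frac{\left(4 + 19\right) + 3}{2} = - \frac{23 + 3}{2} = \left(- \frac{1}{2}\right) 26 = -13$)
$V{\left(t,L \right)} = \frac{2 t}{41 + L}$
$V{\left(B,u \right)} - 1836 = 2 \left(- \frac{47}{2}\right) \frac{1}{41 - 13} - 1836 = 2 \left(- \frac{47}{2}\right) \frac{1}{28} - 1836 = - \frac{47}{28} - 1836 = - \frac{51455}{28}$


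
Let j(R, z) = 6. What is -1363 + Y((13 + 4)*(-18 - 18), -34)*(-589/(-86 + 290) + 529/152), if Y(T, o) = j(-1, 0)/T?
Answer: -1077734149/790704 ≈ -1363.0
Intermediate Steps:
Y(T, o) = 6/T
-1363 + Y((13 + 4)*(-18 - 18), -34)*(-589/(-86 + 290) + 529/152) = -1363 + (6/(((13 + 4)*(-18 - 18))))*(-589/(-86 + 290) + 529/152) = -1363 + (6/((17*(-36))))*(-589/204 + 529*(1/152)) = -1363 + (6/(-612))*(-589*1/204 + 529/152) = -1363 + (6*(-1/612))*(-589/204 + 529/152) = -1363 - 1/102*4597/7752 = -1363 - 4597/790704 = -1077734149/790704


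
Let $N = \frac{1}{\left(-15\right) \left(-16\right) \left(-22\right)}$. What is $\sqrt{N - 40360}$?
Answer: $\frac{i \sqrt{70323264330}}{1320} \approx 200.9 i$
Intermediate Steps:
$N = - \frac{1}{5280}$ ($N = \frac{1}{240 \left(-22\right)} = \frac{1}{-5280} = - \frac{1}{5280} \approx -0.00018939$)
$\sqrt{N - 40360} = \sqrt{- \frac{1}{5280} - 40360} = \sqrt{- \frac{213100801}{5280}} = \frac{i \sqrt{70323264330}}{1320}$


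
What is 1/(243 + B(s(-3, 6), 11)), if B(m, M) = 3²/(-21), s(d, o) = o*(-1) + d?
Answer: 7/1698 ≈ 0.0041225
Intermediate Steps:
s(d, o) = d - o (s(d, o) = -o + d = d - o)
B(m, M) = -3/7 (B(m, M) = 9*(-1/21) = -3/7)
1/(243 + B(s(-3, 6), 11)) = 1/(243 - 3/7) = 1/(1698/7) = 7/1698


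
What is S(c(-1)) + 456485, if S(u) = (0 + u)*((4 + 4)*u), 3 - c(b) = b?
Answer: 456613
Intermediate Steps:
c(b) = 3 - b
S(u) = 8*u² (S(u) = u*(8*u) = 8*u²)
S(c(-1)) + 456485 = 8*(3 - 1*(-1))² + 456485 = 8*(3 + 1)² + 456485 = 8*4² + 456485 = 8*16 + 456485 = 128 + 456485 = 456613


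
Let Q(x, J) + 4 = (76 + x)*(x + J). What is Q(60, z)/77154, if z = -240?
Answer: -12242/38577 ≈ -0.31734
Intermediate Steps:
Q(x, J) = -4 + (76 + x)*(J + x) (Q(x, J) = -4 + (76 + x)*(x + J) = -4 + (76 + x)*(J + x))
Q(60, z)/77154 = (-4 + 60**2 + 76*(-240) + 76*60 - 240*60)/77154 = (-4 + 3600 - 18240 + 4560 - 14400)*(1/77154) = -24484*1/77154 = -12242/38577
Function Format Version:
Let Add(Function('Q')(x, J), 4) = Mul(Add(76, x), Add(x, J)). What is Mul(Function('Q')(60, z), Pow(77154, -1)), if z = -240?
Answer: Rational(-12242, 38577) ≈ -0.31734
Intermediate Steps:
Function('Q')(x, J) = Add(-4, Mul(Add(76, x), Add(J, x))) (Function('Q')(x, J) = Add(-4, Mul(Add(76, x), Add(x, J))) = Add(-4, Mul(Add(76, x), Add(J, x))))
Mul(Function('Q')(60, z), Pow(77154, -1)) = Mul(Add(-4, Pow(60, 2), Mul(76, -240), Mul(76, 60), Mul(-240, 60)), Pow(77154, -1)) = Mul(Add(-4, 3600, -18240, 4560, -14400), Rational(1, 77154)) = Mul(-24484, Rational(1, 77154)) = Rational(-12242, 38577)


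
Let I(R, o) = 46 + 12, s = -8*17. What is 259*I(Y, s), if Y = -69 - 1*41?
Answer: 15022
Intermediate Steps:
s = -136
Y = -110 (Y = -69 - 41 = -110)
I(R, o) = 58
259*I(Y, s) = 259*58 = 15022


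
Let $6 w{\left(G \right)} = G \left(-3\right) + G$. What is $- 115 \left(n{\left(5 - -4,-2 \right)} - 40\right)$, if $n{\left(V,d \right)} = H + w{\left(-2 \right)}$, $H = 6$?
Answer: $\frac{11500}{3} \approx 3833.3$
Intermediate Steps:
$w{\left(G \right)} = - \frac{G}{3}$ ($w{\left(G \right)} = \frac{G \left(-3\right) + G}{6} = \frac{- 3 G + G}{6} = \frac{\left(-2\right) G}{6} = - \frac{G}{3}$)
$n{\left(V,d \right)} = \frac{20}{3}$ ($n{\left(V,d \right)} = 6 - - \frac{2}{3} = 6 + \frac{2}{3} = \frac{20}{3}$)
$- 115 \left(n{\left(5 - -4,-2 \right)} - 40\right) = - 115 \left(\frac{20}{3} - 40\right) = \left(-115\right) \left(- \frac{100}{3}\right) = \frac{11500}{3}$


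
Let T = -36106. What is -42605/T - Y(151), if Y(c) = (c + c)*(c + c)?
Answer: -3292969019/36106 ≈ -91203.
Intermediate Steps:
Y(c) = 4*c² (Y(c) = (2*c)*(2*c) = 4*c²)
-42605/T - Y(151) = -42605/(-36106) - 4*151² = -42605*(-1/36106) - 4*22801 = 42605/36106 - 1*91204 = 42605/36106 - 91204 = -3292969019/36106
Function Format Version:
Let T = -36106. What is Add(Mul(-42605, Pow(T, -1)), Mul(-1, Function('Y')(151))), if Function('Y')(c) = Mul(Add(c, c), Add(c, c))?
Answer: Rational(-3292969019, 36106) ≈ -91203.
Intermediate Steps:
Function('Y')(c) = Mul(4, Pow(c, 2)) (Function('Y')(c) = Mul(Mul(2, c), Mul(2, c)) = Mul(4, Pow(c, 2)))
Add(Mul(-42605, Pow(T, -1)), Mul(-1, Function('Y')(151))) = Add(Mul(-42605, Pow(-36106, -1)), Mul(-1, Mul(4, Pow(151, 2)))) = Add(Mul(-42605, Rational(-1, 36106)), Mul(-1, Mul(4, 22801))) = Add(Rational(42605, 36106), Mul(-1, 91204)) = Add(Rational(42605, 36106), -91204) = Rational(-3292969019, 36106)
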